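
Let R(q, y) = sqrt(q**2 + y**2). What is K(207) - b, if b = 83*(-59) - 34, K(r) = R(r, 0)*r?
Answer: 47780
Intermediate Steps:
K(r) = r*sqrt(r**2) (K(r) = sqrt(r**2 + 0**2)*r = sqrt(r**2 + 0)*r = sqrt(r**2)*r = r*sqrt(r**2))
b = -4931 (b = -4897 - 34 = -4931)
K(207) - b = 207*sqrt(207**2) - 1*(-4931) = 207*sqrt(42849) + 4931 = 207*207 + 4931 = 42849 + 4931 = 47780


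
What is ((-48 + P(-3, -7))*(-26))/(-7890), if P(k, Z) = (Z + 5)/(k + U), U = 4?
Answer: -130/789 ≈ -0.16477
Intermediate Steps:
P(k, Z) = (5 + Z)/(4 + k) (P(k, Z) = (Z + 5)/(k + 4) = (5 + Z)/(4 + k))
((-48 + P(-3, -7))*(-26))/(-7890) = ((-48 + (5 - 7)/(4 - 3))*(-26))/(-7890) = ((-48 - 2/1)*(-26))*(-1/7890) = ((-48 + 1*(-2))*(-26))*(-1/7890) = ((-48 - 2)*(-26))*(-1/7890) = -50*(-26)*(-1/7890) = 1300*(-1/7890) = -130/789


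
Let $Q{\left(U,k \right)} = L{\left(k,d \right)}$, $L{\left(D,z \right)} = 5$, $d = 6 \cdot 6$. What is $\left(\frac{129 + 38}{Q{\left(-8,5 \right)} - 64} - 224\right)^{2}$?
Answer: $\frac{179104689}{3481} \approx 51452.0$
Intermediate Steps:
$d = 36$
$Q{\left(U,k \right)} = 5$
$\left(\frac{129 + 38}{Q{\left(-8,5 \right)} - 64} - 224\right)^{2} = \left(\frac{129 + 38}{5 - 64} - 224\right)^{2} = \left(\frac{167}{-59} - 224\right)^{2} = \left(167 \left(- \frac{1}{59}\right) - 224\right)^{2} = \left(- \frac{167}{59} - 224\right)^{2} = \left(- \frac{13383}{59}\right)^{2} = \frac{179104689}{3481}$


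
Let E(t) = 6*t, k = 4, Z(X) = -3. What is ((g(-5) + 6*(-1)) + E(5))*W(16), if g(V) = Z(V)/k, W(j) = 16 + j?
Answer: 744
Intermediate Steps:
g(V) = -¾ (g(V) = -3/4 = -3*¼ = -¾)
((g(-5) + 6*(-1)) + E(5))*W(16) = ((-¾ + 6*(-1)) + 6*5)*(16 + 16) = ((-¾ - 6) + 30)*32 = (-27/4 + 30)*32 = (93/4)*32 = 744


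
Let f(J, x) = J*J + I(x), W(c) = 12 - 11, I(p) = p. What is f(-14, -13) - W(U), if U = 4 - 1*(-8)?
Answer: 182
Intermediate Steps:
U = 12 (U = 4 + 8 = 12)
W(c) = 1
f(J, x) = x + J**2 (f(J, x) = J*J + x = J**2 + x = x + J**2)
f(-14, -13) - W(U) = (-13 + (-14)**2) - 1*1 = (-13 + 196) - 1 = 183 - 1 = 182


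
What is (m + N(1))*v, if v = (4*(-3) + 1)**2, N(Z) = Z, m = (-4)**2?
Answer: 2057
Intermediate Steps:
m = 16
v = 121 (v = (-12 + 1)**2 = (-11)**2 = 121)
(m + N(1))*v = (16 + 1)*121 = 17*121 = 2057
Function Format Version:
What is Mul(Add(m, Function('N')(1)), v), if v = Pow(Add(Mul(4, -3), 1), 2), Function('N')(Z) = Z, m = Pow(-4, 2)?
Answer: 2057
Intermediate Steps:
m = 16
v = 121 (v = Pow(Add(-12, 1), 2) = Pow(-11, 2) = 121)
Mul(Add(m, Function('N')(1)), v) = Mul(Add(16, 1), 121) = Mul(17, 121) = 2057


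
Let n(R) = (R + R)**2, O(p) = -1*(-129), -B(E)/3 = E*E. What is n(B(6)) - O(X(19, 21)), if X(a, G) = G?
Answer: 46527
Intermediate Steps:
B(E) = -3*E**2 (B(E) = -3*E*E = -3*E**2)
O(p) = 129
n(R) = 4*R**2 (n(R) = (2*R)**2 = 4*R**2)
n(B(6)) - O(X(19, 21)) = 4*(-3*6**2)**2 - 1*129 = 4*(-3*36)**2 - 129 = 4*(-108)**2 - 129 = 4*11664 - 129 = 46656 - 129 = 46527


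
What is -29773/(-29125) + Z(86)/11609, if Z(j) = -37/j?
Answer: 29723511477/29077642750 ≈ 1.0222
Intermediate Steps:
-29773/(-29125) + Z(86)/11609 = -29773/(-29125) - 37/86/11609 = -29773*(-1/29125) - 37*1/86*(1/11609) = 29773/29125 - 37/86*1/11609 = 29773/29125 - 37/998374 = 29723511477/29077642750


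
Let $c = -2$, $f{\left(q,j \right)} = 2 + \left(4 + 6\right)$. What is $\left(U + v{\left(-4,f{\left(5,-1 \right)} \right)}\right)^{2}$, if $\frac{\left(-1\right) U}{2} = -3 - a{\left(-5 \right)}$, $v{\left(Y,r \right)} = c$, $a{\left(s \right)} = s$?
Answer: $36$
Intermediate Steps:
$f{\left(q,j \right)} = 12$ ($f{\left(q,j \right)} = 2 + 10 = 12$)
$v{\left(Y,r \right)} = -2$
$U = -4$ ($U = - 2 \left(-3 - -5\right) = - 2 \left(-3 + 5\right) = \left(-2\right) 2 = -4$)
$\left(U + v{\left(-4,f{\left(5,-1 \right)} \right)}\right)^{2} = \left(-4 - 2\right)^{2} = \left(-6\right)^{2} = 36$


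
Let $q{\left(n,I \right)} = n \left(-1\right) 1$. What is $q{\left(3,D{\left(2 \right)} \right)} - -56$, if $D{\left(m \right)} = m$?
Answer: $53$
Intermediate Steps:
$q{\left(n,I \right)} = - n$ ($q{\left(n,I \right)} = - n 1 = - n$)
$q{\left(3,D{\left(2 \right)} \right)} - -56 = \left(-1\right) 3 - -56 = -3 + 56 = 53$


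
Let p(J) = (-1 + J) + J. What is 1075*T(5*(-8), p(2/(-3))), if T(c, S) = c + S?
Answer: -136525/3 ≈ -45508.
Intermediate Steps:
p(J) = -1 + 2*J
T(c, S) = S + c
1075*T(5*(-8), p(2/(-3))) = 1075*((-1 + 2*(2/(-3))) + 5*(-8)) = 1075*((-1 + 2*(2*(-⅓))) - 40) = 1075*((-1 + 2*(-⅔)) - 40) = 1075*((-1 - 4/3) - 40) = 1075*(-7/3 - 40) = 1075*(-127/3) = -136525/3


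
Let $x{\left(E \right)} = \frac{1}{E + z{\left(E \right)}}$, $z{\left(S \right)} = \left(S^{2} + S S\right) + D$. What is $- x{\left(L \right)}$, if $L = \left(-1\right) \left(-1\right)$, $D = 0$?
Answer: $- \frac{1}{3} \approx -0.33333$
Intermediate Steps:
$L = 1$
$z{\left(S \right)} = 2 S^{2}$ ($z{\left(S \right)} = \left(S^{2} + S S\right) + 0 = \left(S^{2} + S^{2}\right) + 0 = 2 S^{2} + 0 = 2 S^{2}$)
$x{\left(E \right)} = \frac{1}{E + 2 E^{2}}$
$- x{\left(L \right)} = - \frac{1}{1 \left(1 + 2 \cdot 1\right)} = - \frac{1}{1 + 2} = - \frac{1}{3}$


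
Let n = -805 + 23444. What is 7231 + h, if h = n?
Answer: 29870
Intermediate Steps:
n = 22639
h = 22639
7231 + h = 7231 + 22639 = 29870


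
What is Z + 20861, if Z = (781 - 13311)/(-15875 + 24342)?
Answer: 176617557/8467 ≈ 20860.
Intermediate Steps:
Z = -12530/8467 ≈ -1.4799
Z + 20861 = -12530/8467 + 20861 = 176617557/8467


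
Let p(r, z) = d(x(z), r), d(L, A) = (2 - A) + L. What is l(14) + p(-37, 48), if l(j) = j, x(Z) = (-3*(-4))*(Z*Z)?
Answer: 27701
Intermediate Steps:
x(Z) = 12*Z**2
d(L, A) = 2 + L - A
p(r, z) = 2 - r + 12*z**2 (p(r, z) = 2 + 12*z**2 - r = 2 - r + 12*z**2)
l(14) + p(-37, 48) = 14 + (2 - 1*(-37) + 12*48**2) = 14 + (2 + 37 + 12*2304) = 14 + (2 + 37 + 27648) = 14 + 27687 = 27701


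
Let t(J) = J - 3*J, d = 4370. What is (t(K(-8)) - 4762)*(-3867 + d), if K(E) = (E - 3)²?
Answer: -2517012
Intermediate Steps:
K(E) = (-3 + E)²
t(J) = -2*J
(t(K(-8)) - 4762)*(-3867 + d) = (-2*(-3 - 8)² - 4762)*(-3867 + 4370) = (-2*(-11)² - 4762)*503 = (-2*121 - 4762)*503 = (-242 - 4762)*503 = -5004*503 = -2517012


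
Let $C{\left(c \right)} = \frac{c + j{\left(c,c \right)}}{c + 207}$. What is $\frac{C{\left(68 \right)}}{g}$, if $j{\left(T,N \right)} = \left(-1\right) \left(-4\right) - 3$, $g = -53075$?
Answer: $- \frac{69}{14595625} \approx -4.7274 \cdot 10^{-6}$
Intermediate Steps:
$j{\left(T,N \right)} = 1$ ($j{\left(T,N \right)} = 4 - 3 = 1$)
$C{\left(c \right)} = \frac{1 + c}{207 + c}$ ($C{\left(c \right)} = \frac{c + 1}{c + 207} = \frac{1 + c}{207 + c}$)
$\frac{C{\left(68 \right)}}{g} = \frac{\frac{1}{207 + 68} \left(1 + 68\right)}{-53075} = \frac{1}{275} \cdot 69 \left(- \frac{1}{53075}\right) = \frac{69}{275} \left(- \frac{1}{53075}\right) = - \frac{69}{14595625}$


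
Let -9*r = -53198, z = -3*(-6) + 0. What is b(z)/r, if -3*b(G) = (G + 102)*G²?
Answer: -58320/26599 ≈ -2.1926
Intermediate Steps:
z = 18 (z = 18 + 0 = 18)
r = 53198/9 (r = -⅑*(-53198) = 53198/9 ≈ 5910.9)
b(G) = -G²*(102 + G)/3 (b(G) = -(G + 102)*G²/3 = -(102 + G)*G²/3 = -G²*(102 + G)/3)
b(z)/r = ((⅓)*18²*(-102 - 1*18))/(53198/9) = ((⅓)*324*(-102 - 18))*(9/53198) = ((⅓)*324*(-120))*(9/53198) = -12960*9/53198 = -58320/26599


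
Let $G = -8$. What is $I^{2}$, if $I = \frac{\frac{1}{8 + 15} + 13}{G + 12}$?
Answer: $\frac{5625}{529} \approx 10.633$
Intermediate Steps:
$I = \frac{75}{23}$ ($I = \frac{\frac{1}{8 + 15} + 13}{-8 + 12} = \frac{\frac{1}{23} + 13}{4} = \left(\frac{1}{23} + 13\right) \frac{1}{4} = \frac{300}{23} \cdot \frac{1}{4} = \frac{75}{23} \approx 3.2609$)
$I^{2} = \left(\frac{75}{23}\right)^{2} = \frac{5625}{529}$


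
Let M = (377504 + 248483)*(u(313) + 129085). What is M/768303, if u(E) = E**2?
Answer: 142132852298/768303 ≈ 1.8500e+5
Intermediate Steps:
M = 142132852298 (M = (377504 + 248483)*(313**2 + 129085) = 625987*(97969 + 129085) = 625987*227054 = 142132852298)
M/768303 = 142132852298/768303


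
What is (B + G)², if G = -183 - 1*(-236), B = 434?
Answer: 237169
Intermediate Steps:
G = 53 (G = -183 + 236 = 53)
(B + G)² = (434 + 53)² = 487² = 237169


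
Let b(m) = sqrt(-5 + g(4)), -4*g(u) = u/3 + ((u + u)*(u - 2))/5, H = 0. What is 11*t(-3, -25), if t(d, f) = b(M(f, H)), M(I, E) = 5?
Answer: 22*I*sqrt(345)/15 ≈ 27.242*I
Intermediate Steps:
g(u) = -u/12 - u*(-2 + u)/10 (g(u) = -(u/3 + ((u + u)*(u - 2))/5)/4 = -(u*(1/3) + ((2*u)*(-2 + u))*(1/5))/4 = -(u/3 + (2*u*(-2 + u))*(1/5))/4 = -(u/3 + 2*u*(-2 + u)/5)/4 = -u/12 - u*(-2 + u)/10)
b(m) = 2*I*sqrt(345)/15 (b(m) = sqrt(-5 + (1/60)*4*(7 - 6*4)) = sqrt(-5 + (1/60)*4*(7 - 24)) = sqrt(-5 + (1/60)*4*(-17)) = sqrt(-5 - 17/15) = sqrt(-92/15) = 2*I*sqrt(345)/15)
t(d, f) = 2*I*sqrt(345)/15
11*t(-3, -25) = 11*(2*I*sqrt(345)/15) = 22*I*sqrt(345)/15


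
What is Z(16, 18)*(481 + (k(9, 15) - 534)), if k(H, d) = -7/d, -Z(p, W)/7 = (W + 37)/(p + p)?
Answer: 30877/48 ≈ 643.27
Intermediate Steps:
Z(p, W) = -7*(37 + W)/(2*p) (Z(p, W) = -7*(W + 37)/(p + p) = -7*(37 + W)/(2*p))
Z(16, 18)*(481 + (k(9, 15) - 534)) = ((7/2)*(-37 - 1*18)/16)*(481 + (-7/15 - 534)) = ((7/2)*(1/16)*(-37 - 18))*(481 + (-7*1/15 - 534)) = ((7/2)*(1/16)*(-55))*(481 + (-7/15 - 534)) = -385*(481 - 8017/15)/32 = -385/32*(-802/15) = 30877/48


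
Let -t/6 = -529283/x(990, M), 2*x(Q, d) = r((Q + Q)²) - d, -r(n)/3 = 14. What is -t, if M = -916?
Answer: -167142/23 ≈ -7267.0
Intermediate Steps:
r(n) = -42 (r(n) = -3*14 = -42)
x(Q, d) = -21 - d/2 (x(Q, d) = (-42 - d)/2 = -21 - d/2)
t = 167142/23 (t = -(-3175698)/(-21 - ½*(-916)) = -(-3175698)/(-21 + 458) = -(-3175698)/437 = -6*(-27857/23) = 167142/23 ≈ 7267.0)
-t = -1*167142/23 = -167142/23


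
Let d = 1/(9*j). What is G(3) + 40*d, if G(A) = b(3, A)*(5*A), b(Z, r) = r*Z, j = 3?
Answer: 3685/27 ≈ 136.48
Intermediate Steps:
b(Z, r) = Z*r
d = 1/27 (d = 1/(9*3) = 1/27 ≈ 0.037037)
G(A) = 15*A² (G(A) = (3*A)*(5*A) = 15*A²)
G(3) + 40*d = 15*3² + 40*(1/27) = 15*9 + 40/27 = 135 + 40/27 = 3685/27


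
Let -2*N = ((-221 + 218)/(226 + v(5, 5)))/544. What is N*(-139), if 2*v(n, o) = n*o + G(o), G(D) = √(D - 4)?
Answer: -417/260032 ≈ -0.0016036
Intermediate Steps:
G(D) = √(-4 + D)
v(n, o) = √(-4 + o)/2 + n*o/2 (v(n, o) = (n*o + √(-4 + o))/2 = (√(-4 + o) + n*o)/2 = √(-4 + o)/2 + n*o/2)
N = 3/260032 (N = -(-221 + 218)/(226 + (√(-4 + 5)/2 + (½)*5*5))/(2*544) = -(-3/(226 + (√1/2 + 25/2)))/(2*544) = -(-3/(226 + ((½)*1 + 25/2)))/(2*544) = -(-3/(226 + (½ + 25/2)))/(2*544) = -(-3/(226 + 13))/(2*544) = -(-3/239)/(2*544) = -(-3*1/239)/(2*544) = -(-3)/(478*544) = -½*(-3/130016) = 3/260032 ≈ 1.1537e-5)
N*(-139) = (3/260032)*(-139) = -417/260032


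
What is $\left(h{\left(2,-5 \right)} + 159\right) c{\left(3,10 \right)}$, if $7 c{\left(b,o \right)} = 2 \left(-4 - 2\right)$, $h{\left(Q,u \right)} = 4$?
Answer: $- \frac{1956}{7} \approx -279.43$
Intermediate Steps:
$c{\left(b,o \right)} = - \frac{12}{7}$ ($c{\left(b,o \right)} = \frac{2 \left(-4 - 2\right)}{7} = \frac{2 \left(-6\right)}{7} = \frac{1}{7} \left(-12\right) = - \frac{12}{7}$)
$\left(h{\left(2,-5 \right)} + 159\right) c{\left(3,10 \right)} = \left(4 + 159\right) \left(- \frac{12}{7}\right) = 163 \left(- \frac{12}{7}\right) = - \frac{1956}{7}$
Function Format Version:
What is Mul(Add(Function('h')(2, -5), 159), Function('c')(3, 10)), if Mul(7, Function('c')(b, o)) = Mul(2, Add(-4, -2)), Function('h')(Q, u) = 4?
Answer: Rational(-1956, 7) ≈ -279.43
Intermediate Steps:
Function('c')(b, o) = Rational(-12, 7) (Function('c')(b, o) = Mul(Rational(1, 7), Mul(2, Add(-4, -2))) = Mul(Rational(1, 7), Mul(2, -6)) = Mul(Rational(1, 7), -12) = Rational(-12, 7))
Mul(Add(Function('h')(2, -5), 159), Function('c')(3, 10)) = Mul(Add(4, 159), Rational(-12, 7)) = Mul(163, Rational(-12, 7)) = Rational(-1956, 7)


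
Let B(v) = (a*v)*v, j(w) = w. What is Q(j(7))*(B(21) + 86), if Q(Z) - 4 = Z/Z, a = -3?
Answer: -6185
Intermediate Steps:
Q(Z) = 5 (Q(Z) = 4 + Z/Z = 4 + 1 = 5)
B(v) = -3*v² (B(v) = (-3*v)*v = -3*v²)
Q(j(7))*(B(21) + 86) = 5*(-3*21² + 86) = 5*(-3*441 + 86) = 5*(-1323 + 86) = 5*(-1237) = -6185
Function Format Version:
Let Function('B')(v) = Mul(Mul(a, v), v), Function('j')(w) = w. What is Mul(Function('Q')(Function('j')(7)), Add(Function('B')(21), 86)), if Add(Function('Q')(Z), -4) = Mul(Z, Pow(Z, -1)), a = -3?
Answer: -6185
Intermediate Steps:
Function('Q')(Z) = 5 (Function('Q')(Z) = Add(4, Mul(Z, Pow(Z, -1))) = Add(4, 1) = 5)
Function('B')(v) = Mul(-3, Pow(v, 2)) (Function('B')(v) = Mul(Mul(-3, v), v) = Mul(-3, Pow(v, 2)))
Mul(Function('Q')(Function('j')(7)), Add(Function('B')(21), 86)) = Mul(5, Add(Mul(-3, Pow(21, 2)), 86)) = Mul(5, Add(Mul(-3, 441), 86)) = Mul(5, Add(-1323, 86)) = Mul(5, -1237) = -6185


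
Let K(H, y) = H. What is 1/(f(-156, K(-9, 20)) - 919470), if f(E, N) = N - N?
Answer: -1/919470 ≈ -1.0876e-6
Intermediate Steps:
f(E, N) = 0
1/(f(-156, K(-9, 20)) - 919470) = 1/(0 - 919470) = 1/(-919470) = -1/919470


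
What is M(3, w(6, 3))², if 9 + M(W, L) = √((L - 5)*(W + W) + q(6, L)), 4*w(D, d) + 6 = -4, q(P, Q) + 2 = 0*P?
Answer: (9 - I*√47)² ≈ 34.0 - 123.4*I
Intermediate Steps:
q(P, Q) = -2 (q(P, Q) = -2 + 0*P = -2 + 0 = -2)
w(D, d) = -5/2 (w(D, d) = -3/2 + (¼)*(-4) = -3/2 - 1 = -5/2)
M(W, L) = -9 + √(-2 + 2*W*(-5 + L)) (M(W, L) = -9 + √((L - 5)*(W + W) - 2) = -9 + √((-5 + L)*(2*W) - 2) = -9 + √(2*W*(-5 + L) - 2) = -9 + √(-2 + 2*W*(-5 + L)))
M(3, w(6, 3))² = (-9 + √(-2 - 10*3 + 2*(-5/2)*3))² = (-9 + √(-2 - 30 - 15))² = (-9 + √(-47))² = (-9 + I*√47)²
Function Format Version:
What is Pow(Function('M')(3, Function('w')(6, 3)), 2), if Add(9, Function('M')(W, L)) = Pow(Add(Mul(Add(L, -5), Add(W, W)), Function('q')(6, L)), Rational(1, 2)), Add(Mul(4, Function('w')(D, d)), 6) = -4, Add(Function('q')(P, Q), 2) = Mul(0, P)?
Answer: Pow(Add(9, Mul(-1, I, Pow(47, Rational(1, 2)))), 2) ≈ Add(34.000, Mul(-123.40, I))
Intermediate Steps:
Function('q')(P, Q) = -2 (Function('q')(P, Q) = Add(-2, Mul(0, P)) = Add(-2, 0) = -2)
Function('w')(D, d) = Rational(-5, 2) (Function('w')(D, d) = Add(Rational(-3, 2), Mul(Rational(1, 4), -4)) = Add(Rational(-3, 2), -1) = Rational(-5, 2))
Function('M')(W, L) = Add(-9, Pow(Add(-2, Mul(2, W, Add(-5, L))), Rational(1, 2))) (Function('M')(W, L) = Add(-9, Pow(Add(Mul(Add(L, -5), Add(W, W)), -2), Rational(1, 2))) = Add(-9, Pow(Add(Mul(Add(-5, L), Mul(2, W)), -2), Rational(1, 2))) = Add(-9, Pow(Add(Mul(2, W, Add(-5, L)), -2), Rational(1, 2))) = Add(-9, Pow(Add(-2, Mul(2, W, Add(-5, L))), Rational(1, 2))))
Pow(Function('M')(3, Function('w')(6, 3)), 2) = Pow(Add(-9, Pow(Add(-2, Mul(-10, 3), Mul(2, Rational(-5, 2), 3)), Rational(1, 2))), 2) = Pow(Add(-9, Pow(Add(-2, -30, -15), Rational(1, 2))), 2) = Pow(Add(-9, Pow(-47, Rational(1, 2))), 2) = Pow(Add(-9, Mul(I, Pow(47, Rational(1, 2)))), 2)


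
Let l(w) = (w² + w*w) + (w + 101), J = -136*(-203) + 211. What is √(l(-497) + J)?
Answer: √521441 ≈ 722.11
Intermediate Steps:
J = 27819 (J = 27608 + 211 = 27819)
l(w) = 101 + w + 2*w² (l(w) = (w² + w²) + (101 + w) = 2*w² + (101 + w) = 101 + w + 2*w²)
√(l(-497) + J) = √((101 - 497 + 2*(-497)²) + 27819) = √((101 - 497 + 2*247009) + 27819) = √((101 - 497 + 494018) + 27819) = √(493622 + 27819) = √521441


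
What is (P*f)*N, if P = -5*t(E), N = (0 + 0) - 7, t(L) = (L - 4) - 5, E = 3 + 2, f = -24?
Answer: 3360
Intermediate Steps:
E = 5
t(L) = -9 + L (t(L) = (-4 + L) - 5 = -9 + L)
N = -7 (N = 0 - 7 = -7)
P = 20 (P = -5*(-9 + 5) = -5*(-4) = 20)
(P*f)*N = (20*(-24))*(-7) = -480*(-7) = 3360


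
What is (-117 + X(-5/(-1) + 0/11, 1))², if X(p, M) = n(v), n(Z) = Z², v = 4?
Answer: 10201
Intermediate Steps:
X(p, M) = 16 (X(p, M) = 4² = 16)
(-117 + X(-5/(-1) + 0/11, 1))² = (-117 + 16)² = (-101)² = 10201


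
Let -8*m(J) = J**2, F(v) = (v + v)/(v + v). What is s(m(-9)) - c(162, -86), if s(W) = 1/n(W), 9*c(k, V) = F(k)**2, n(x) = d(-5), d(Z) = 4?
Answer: 5/36 ≈ 0.13889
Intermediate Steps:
F(v) = 1 (F(v) = (2*v)/((2*v)) = (2*v)*(1/(2*v)) = 1)
n(x) = 4
c(k, V) = 1/9 (c(k, V) = (1/9)*1**2 = (1/9)*1 = 1/9)
m(J) = -J**2/8
s(W) = 1/4
s(m(-9)) - c(162, -86) = 1/4 - 1*1/9 = 1/4 - 1/9 = 5/36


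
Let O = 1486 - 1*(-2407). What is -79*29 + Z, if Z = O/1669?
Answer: -3819786/1669 ≈ -2288.7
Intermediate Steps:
O = 3893 (O = 1486 + 2407 = 3893)
Z = 3893/1669 ≈ 2.3325
-79*29 + Z = -79*29 + 3893/1669 = -2291 + 3893/1669 = -3819786/1669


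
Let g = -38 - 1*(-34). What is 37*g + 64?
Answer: -84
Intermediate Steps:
g = -4 (g = -38 + 34 = -4)
37*g + 64 = 37*(-4) + 64 = -148 + 64 = -84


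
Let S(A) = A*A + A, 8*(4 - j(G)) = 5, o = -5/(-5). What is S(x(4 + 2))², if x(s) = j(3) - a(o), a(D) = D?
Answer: 263169/4096 ≈ 64.250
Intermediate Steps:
o = 1 (o = -5*(-⅕) = 1)
j(G) = 27/8 (j(G) = 4 - ⅛*5 = 4 - 5/8 = 27/8)
x(s) = 19/8 (x(s) = 27/8 - 1*1 = 27/8 - 1 = 19/8)
S(A) = A + A² (S(A) = A² + A = A + A²)
S(x(4 + 2))² = (19*(1 + 19/8)/8)² = ((19/8)*(27/8))² = (513/64)² = 263169/4096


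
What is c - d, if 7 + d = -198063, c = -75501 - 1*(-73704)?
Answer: 196273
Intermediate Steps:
c = -1797 (c = -75501 + 73704 = -1797)
d = -198070 (d = -7 - 198063 = -198070)
c - d = -1797 - 1*(-198070) = -1797 + 198070 = 196273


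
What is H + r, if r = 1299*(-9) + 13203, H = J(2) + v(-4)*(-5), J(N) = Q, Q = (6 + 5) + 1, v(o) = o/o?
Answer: 1519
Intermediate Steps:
v(o) = 1
Q = 12 (Q = 11 + 1 = 12)
J(N) = 12
H = 7 (H = 12 + 1*(-5) = 12 - 5 = 7)
r = 1512 (r = -11691 + 13203 = 1512)
H + r = 7 + 1512 = 1519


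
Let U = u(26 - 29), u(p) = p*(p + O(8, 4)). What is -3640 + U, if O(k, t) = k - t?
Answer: -3643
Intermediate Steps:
u(p) = p*(4 + p) (u(p) = p*(p + (8 - 1*4)) = p*(p + (8 - 4)) = p*(p + 4) = p*(4 + p))
U = -3 (U = (26 - 29)*(4 + (26 - 29)) = -3*(4 - 3) = -3*1 = -3)
-3640 + U = -3640 - 3 = -3643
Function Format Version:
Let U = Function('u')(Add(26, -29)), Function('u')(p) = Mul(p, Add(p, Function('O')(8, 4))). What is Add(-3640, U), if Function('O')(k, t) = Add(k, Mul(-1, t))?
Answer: -3643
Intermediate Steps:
Function('u')(p) = Mul(p, Add(4, p)) (Function('u')(p) = Mul(p, Add(p, Add(8, Mul(-1, 4)))) = Mul(p, Add(p, Add(8, -4))) = Mul(p, Add(p, 4)) = Mul(p, Add(4, p)))
U = -3 (U = Mul(Add(26, -29), Add(4, Add(26, -29))) = Mul(-3, Add(4, -3)) = Mul(-3, 1) = -3)
Add(-3640, U) = Add(-3640, -3) = -3643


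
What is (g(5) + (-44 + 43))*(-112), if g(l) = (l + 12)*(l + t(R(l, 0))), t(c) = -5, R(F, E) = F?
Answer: 112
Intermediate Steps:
g(l) = (-5 + l)*(12 + l) (g(l) = (l + 12)*(l - 5) = (12 + l)*(-5 + l) = (-5 + l)*(12 + l))
(g(5) + (-44 + 43))*(-112) = ((-60 + 5**2 + 7*5) + (-44 + 43))*(-112) = ((-60 + 25 + 35) - 1)*(-112) = (0 - 1)*(-112) = -1*(-112) = 112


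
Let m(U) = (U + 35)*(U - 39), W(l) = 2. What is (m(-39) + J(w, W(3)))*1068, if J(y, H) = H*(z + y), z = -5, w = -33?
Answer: 252048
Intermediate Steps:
J(y, H) = H*(-5 + y)
m(U) = (-39 + U)*(35 + U) (m(U) = (35 + U)*(-39 + U) = (-39 + U)*(35 + U))
(m(-39) + J(w, W(3)))*1068 = ((-1365 + (-39)² - 4*(-39)) + 2*(-5 - 33))*1068 = ((-1365 + 1521 + 156) + 2*(-38))*1068 = (312 - 76)*1068 = 236*1068 = 252048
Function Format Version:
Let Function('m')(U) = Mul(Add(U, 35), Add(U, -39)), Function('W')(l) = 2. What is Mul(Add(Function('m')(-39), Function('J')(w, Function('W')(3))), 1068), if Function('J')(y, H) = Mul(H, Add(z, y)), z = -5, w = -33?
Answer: 252048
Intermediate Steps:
Function('J')(y, H) = Mul(H, Add(-5, y))
Function('m')(U) = Mul(Add(-39, U), Add(35, U)) (Function('m')(U) = Mul(Add(35, U), Add(-39, U)) = Mul(Add(-39, U), Add(35, U)))
Mul(Add(Function('m')(-39), Function('J')(w, Function('W')(3))), 1068) = Mul(Add(Add(-1365, Pow(-39, 2), Mul(-4, -39)), Mul(2, Add(-5, -33))), 1068) = Mul(Add(Add(-1365, 1521, 156), Mul(2, -38)), 1068) = Mul(Add(312, -76), 1068) = Mul(236, 1068) = 252048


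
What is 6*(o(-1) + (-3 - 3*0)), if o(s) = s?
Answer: -24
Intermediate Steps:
6*(o(-1) + (-3 - 3*0)) = 6*(-1 + (-3 - 3*0)) = 6*(-1 + (-3 + 0)) = 6*(-1 - 3) = 6*(-4) = -24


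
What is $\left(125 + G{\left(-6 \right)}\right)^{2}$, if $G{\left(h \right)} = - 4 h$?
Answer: $22201$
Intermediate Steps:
$\left(125 + G{\left(-6 \right)}\right)^{2} = \left(125 - -24\right)^{2} = \left(125 + 24\right)^{2} = 149^{2} = 22201$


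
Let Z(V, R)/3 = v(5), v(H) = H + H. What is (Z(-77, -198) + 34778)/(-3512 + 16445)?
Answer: 34808/12933 ≈ 2.6914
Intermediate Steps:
v(H) = 2*H
Z(V, R) = 30 (Z(V, R) = 3*(2*5) = 3*10 = 30)
(Z(-77, -198) + 34778)/(-3512 + 16445) = (30 + 34778)/(-3512 + 16445) = 34808/12933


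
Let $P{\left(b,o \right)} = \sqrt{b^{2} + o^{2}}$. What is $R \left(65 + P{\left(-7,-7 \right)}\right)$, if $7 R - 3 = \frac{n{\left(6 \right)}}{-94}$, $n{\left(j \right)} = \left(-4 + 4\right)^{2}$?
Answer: $\frac{195}{7} + 3 \sqrt{2} \approx 32.1$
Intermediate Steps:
$n{\left(j \right)} = 0$ ($n{\left(j \right)} = 0^{2} = 0$)
$R = \frac{3}{7}$ ($R = \frac{3}{7} + \frac{0 \frac{1}{-94}}{7} = \frac{3}{7} + \frac{0 \left(- \frac{1}{94}\right)}{7} = \frac{3}{7} + \frac{1}{7} \cdot 0 = \frac{3}{7} + 0 = \frac{3}{7} \approx 0.42857$)
$R \left(65 + P{\left(-7,-7 \right)}\right) = \frac{3 \left(65 + \sqrt{\left(-7\right)^{2} + \left(-7\right)^{2}}\right)}{7} = \frac{3 \left(65 + \sqrt{49 + 49}\right)}{7} = \frac{3 \left(65 + \sqrt{98}\right)}{7} = \frac{3 \left(65 + 7 \sqrt{2}\right)}{7} = \frac{195}{7} + 3 \sqrt{2}$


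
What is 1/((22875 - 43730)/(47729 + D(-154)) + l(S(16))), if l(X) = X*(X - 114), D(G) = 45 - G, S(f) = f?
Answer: -47928/75171959 ≈ -0.00063758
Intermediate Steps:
l(X) = X*(-114 + X)
1/((22875 - 43730)/(47729 + D(-154)) + l(S(16))) = 1/((22875 - 43730)/(47729 + (45 - 1*(-154))) + 16*(-114 + 16)) = 1/(-20855/(47729 + (45 + 154)) + 16*(-98)) = 1/(-20855/(47729 + 199) - 1568) = 1/(-20855/47928 - 1568) = 1/(-75171959/47928) = -47928/75171959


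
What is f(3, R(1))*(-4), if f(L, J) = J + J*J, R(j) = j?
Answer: -8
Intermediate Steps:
f(L, J) = J + J²
f(3, R(1))*(-4) = (1*(1 + 1))*(-4) = (1*2)*(-4) = 2*(-4) = -8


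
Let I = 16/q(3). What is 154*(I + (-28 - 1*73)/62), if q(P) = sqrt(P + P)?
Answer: -7777/31 + 1232*sqrt(6)/3 ≈ 755.05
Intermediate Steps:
q(P) = sqrt(2)*sqrt(P) (q(P) = sqrt(2*P) = sqrt(2)*sqrt(P))
I = 8*sqrt(6)/3 (I = 16/((sqrt(2)*sqrt(3))) = 16/(sqrt(6)) = 16*(sqrt(6)/6) = 8*sqrt(6)/3 ≈ 6.5320)
154*(I + (-28 - 1*73)/62) = 154*(8*sqrt(6)/3 + (-28 - 1*73)/62) = 154*(8*sqrt(6)/3 + (-28 - 73)*(1/62)) = 154*(8*sqrt(6)/3 - 101*1/62) = 154*(8*sqrt(6)/3 - 101/62) = 154*(-101/62 + 8*sqrt(6)/3) = -7777/31 + 1232*sqrt(6)/3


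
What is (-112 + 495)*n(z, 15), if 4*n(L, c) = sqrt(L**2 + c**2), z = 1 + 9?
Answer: 1915*sqrt(13)/4 ≈ 1726.2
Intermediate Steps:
z = 10
n(L, c) = sqrt(L**2 + c**2)/4
(-112 + 495)*n(z, 15) = (-112 + 495)*(sqrt(10**2 + 15**2)/4) = 383*(sqrt(100 + 225)/4) = 383*(sqrt(325)/4) = 383*((5*sqrt(13))/4) = 383*(5*sqrt(13)/4) = 1915*sqrt(13)/4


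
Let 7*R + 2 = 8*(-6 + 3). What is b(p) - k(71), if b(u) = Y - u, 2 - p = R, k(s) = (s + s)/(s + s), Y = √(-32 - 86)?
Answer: -47/7 + I*√118 ≈ -6.7143 + 10.863*I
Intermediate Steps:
Y = I*√118 (Y = √(-118) = I*√118 ≈ 10.863*I)
k(s) = 1 (k(s) = (2*s)/((2*s)) = (2*s)*(1/(2*s)) = 1)
R = -26/7 (R = -2/7 + (8*(-6 + 3))/7 = -2/7 + (8*(-3))/7 = -2/7 + (⅐)*(-24) = -2/7 - 24/7 = -26/7 ≈ -3.7143)
p = 40/7 (p = 2 - 1*(-26/7) = 2 + 26/7 = 40/7 ≈ 5.7143)
b(u) = -u + I*√118 (b(u) = I*√118 - u = -u + I*√118)
b(p) - k(71) = (-1*40/7 + I*√118) - 1*1 = (-40/7 + I*√118) - 1 = -47/7 + I*√118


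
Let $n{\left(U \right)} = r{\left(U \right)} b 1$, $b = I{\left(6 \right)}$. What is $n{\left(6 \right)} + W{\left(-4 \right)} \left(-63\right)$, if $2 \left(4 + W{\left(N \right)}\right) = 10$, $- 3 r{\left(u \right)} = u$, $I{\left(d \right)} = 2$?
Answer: $-67$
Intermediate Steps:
$r{\left(u \right)} = - \frac{u}{3}$
$b = 2$
$W{\left(N \right)} = 1$ ($W{\left(N \right)} = -4 + \frac{1}{2} \cdot 10 = -4 + 5 = 1$)
$n{\left(U \right)} = - \frac{2 U}{3}$ ($n{\left(U \right)} = - \frac{U}{3} \cdot 2 \cdot 1 = - \frac{2 U}{3} \cdot 1 = - \frac{2 U}{3}$)
$n{\left(6 \right)} + W{\left(-4 \right)} \left(-63\right) = \left(- \frac{2}{3}\right) 6 + 1 \left(-63\right) = -4 - 63 = -67$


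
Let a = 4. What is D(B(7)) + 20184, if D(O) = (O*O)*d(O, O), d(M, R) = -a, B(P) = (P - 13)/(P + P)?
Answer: 988980/49 ≈ 20183.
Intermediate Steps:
B(P) = (-13 + P)/(2*P) (B(P) = (-13 + P)/((2*P)) = (-13 + P)*(1/(2*P)) = (-13 + P)/(2*P))
d(M, R) = -4 (d(M, R) = -1*4 = -4)
D(O) = -4*O² (D(O) = (O*O)*(-4) = O²*(-4) = -4*O²)
D(B(7)) + 20184 = -4*(-13 + 7)²/196 + 20184 = -4*((½)*(⅐)*(-6))² + 20184 = -4*(-3/7)² + 20184 = -4*9/49 + 20184 = -36/49 + 20184 = 988980/49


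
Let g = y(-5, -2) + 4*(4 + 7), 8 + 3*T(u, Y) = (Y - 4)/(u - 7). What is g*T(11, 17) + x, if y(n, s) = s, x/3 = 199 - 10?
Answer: 1001/2 ≈ 500.50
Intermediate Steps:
T(u, Y) = -8/3 + (-4 + Y)/(3*(-7 + u)) (T(u, Y) = -8/3 + ((Y - 4)/(u - 7))/3 = -8/3 + ((-4 + Y)/(-7 + u))/3 = -8/3 + (-4 + Y)/(3*(-7 + u)))
x = 567 (x = 3*(199 - 10) = 3*189 = 567)
g = 42 (g = -2 + 4*(4 + 7) = -2 + 4*11 = -2 + 44 = 42)
g*T(11, 17) + x = 42*((52 + 17 - 8*11)/(3*(-7 + 11))) + 567 = 42*((⅓)*(52 + 17 - 88)/4) + 567 = 42*((⅓)*(¼)*(-19)) + 567 = 42*(-19/12) + 567 = -133/2 + 567 = 1001/2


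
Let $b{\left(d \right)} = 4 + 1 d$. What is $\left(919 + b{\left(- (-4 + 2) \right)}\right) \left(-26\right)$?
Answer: $-24050$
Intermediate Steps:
$b{\left(d \right)} = 4 + d$
$\left(919 + b{\left(- (-4 + 2) \right)}\right) \left(-26\right) = \left(919 + \left(4 - \left(-4 + 2\right)\right)\right) \left(-26\right) = \left(919 + \left(4 - -2\right)\right) \left(-26\right) = \left(919 + \left(4 + 2\right)\right) \left(-26\right) = \left(919 + 6\right) \left(-26\right) = 925 \left(-26\right) = -24050$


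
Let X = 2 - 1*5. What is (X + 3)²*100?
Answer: 0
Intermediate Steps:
X = -3 (X = 2 - 5 = -3)
(X + 3)²*100 = (-3 + 3)²*100 = 0²*100 = 0*100 = 0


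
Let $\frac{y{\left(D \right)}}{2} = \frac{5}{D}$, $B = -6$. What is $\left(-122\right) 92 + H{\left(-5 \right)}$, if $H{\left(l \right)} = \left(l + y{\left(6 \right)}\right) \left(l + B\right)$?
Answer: $- \frac{33562}{3} \approx -11187.0$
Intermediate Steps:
$y{\left(D \right)} = \frac{10}{D}$ ($y{\left(D \right)} = 2 \frac{5}{D} = \frac{10}{D}$)
$H{\left(l \right)} = \left(-6 + l\right) \left(\frac{5}{3} + l\right)$ ($H{\left(l \right)} = \left(l + \frac{10}{6}\right) \left(l - 6\right) = \left(l + 10 \cdot \frac{1}{6}\right) \left(-6 + l\right) = \left(l + \frac{5}{3}\right) \left(-6 + l\right) = \left(\frac{5}{3} + l\right) \left(-6 + l\right) = \left(-6 + l\right) \left(\frac{5}{3} + l\right)$)
$\left(-122\right) 92 + H{\left(-5 \right)} = \left(-122\right) 92 - \left(- \frac{35}{3} - 25\right) = -11224 + \left(-10 + 25 + \frac{65}{3}\right) = -11224 + \frac{110}{3} = - \frac{33562}{3}$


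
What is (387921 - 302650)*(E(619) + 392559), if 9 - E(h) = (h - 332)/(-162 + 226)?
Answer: 2142354146615/64 ≈ 3.3474e+10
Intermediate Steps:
E(h) = 227/16 - h/64 (E(h) = 9 - (h - 332)/(-162 + 226) = 9 - (-332 + h)/64 = 9 - (-83/16 + h/64) = 9 + (83/16 - h/64) = 227/16 - h/64)
(387921 - 302650)*(E(619) + 392559) = (387921 - 302650)*((227/16 - 1/64*619) + 392559) = 85271*((227/16 - 619/64) + 392559) = 85271*(289/64 + 392559) = 85271*(25124065/64) = 2142354146615/64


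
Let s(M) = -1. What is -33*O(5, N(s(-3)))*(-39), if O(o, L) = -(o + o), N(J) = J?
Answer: -12870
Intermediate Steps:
O(o, L) = -2*o
-33*O(5, N(s(-3)))*(-39) = -(-66)*5*(-39) = -33*(-10)*(-39) = 330*(-39) = -12870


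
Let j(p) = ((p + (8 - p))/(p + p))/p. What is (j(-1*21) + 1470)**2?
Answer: 420259179076/194481 ≈ 2.1609e+6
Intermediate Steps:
j(p) = 4/p**2 (j(p) = (8/((2*p)))/p = (8*(1/(2*p)))/p = (4/p)/p = 4/p**2)
(j(-1*21) + 1470)**2 = (4/(-1*21)**2 + 1470)**2 = (4/(-21)**2 + 1470)**2 = (4*(1/441) + 1470)**2 = (4/441 + 1470)**2 = (648274/441)**2 = 420259179076/194481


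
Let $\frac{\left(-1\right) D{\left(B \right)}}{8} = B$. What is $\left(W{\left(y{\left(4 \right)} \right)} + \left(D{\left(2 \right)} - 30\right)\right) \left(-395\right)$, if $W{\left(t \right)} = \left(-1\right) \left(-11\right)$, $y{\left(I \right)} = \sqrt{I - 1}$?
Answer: $13825$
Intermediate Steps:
$D{\left(B \right)} = - 8 B$
$y{\left(I \right)} = \sqrt{-1 + I}$
$W{\left(t \right)} = 11$
$\left(W{\left(y{\left(4 \right)} \right)} + \left(D{\left(2 \right)} - 30\right)\right) \left(-395\right) = \left(11 - 46\right) \left(-395\right) = \left(-35\right) \left(-395\right) = 13825$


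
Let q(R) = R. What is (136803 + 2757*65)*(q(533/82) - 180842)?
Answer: -57145464684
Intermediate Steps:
(136803 + 2757*65)*(q(533/82) - 180842) = (136803 + 2757*65)*(533/82 - 180842) = (136803 + 179205)*(533*(1/82) - 180842) = 316008*(13/2 - 180842) = 316008*(-361671/2) = -57145464684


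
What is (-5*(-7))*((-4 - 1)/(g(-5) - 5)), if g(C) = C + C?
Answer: 35/3 ≈ 11.667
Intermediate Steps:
g(C) = 2*C
(-5*(-7))*((-4 - 1)/(g(-5) - 5)) = (-5*(-7))*((-4 - 1)/(2*(-5) - 5)) = 35*(-5/(-10 - 5)) = 35*(-5/(-15)) = 35*(-5*(-1/15)) = 35*(⅓) = 35/3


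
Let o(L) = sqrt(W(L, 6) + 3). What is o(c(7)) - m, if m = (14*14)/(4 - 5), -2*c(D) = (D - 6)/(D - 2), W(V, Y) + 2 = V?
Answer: 196 + 3*sqrt(10)/10 ≈ 196.95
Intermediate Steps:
W(V, Y) = -2 + V
c(D) = -(-6 + D)/(2*(-2 + D)) (c(D) = -(D - 6)/(2*(D - 2)) = -(-6 + D)/(2*(-2 + D)))
o(L) = sqrt(1 + L) (o(L) = sqrt((-2 + L) + 3) = sqrt(1 + L))
m = -196 (m = 196/(-1) = 196*(-1) = -196)
o(c(7)) - m = sqrt(1 + (6 - 1*7)/(2*(-2 + 7))) - 1*(-196) = sqrt(1 + (1/2)*(6 - 7)/5) + 196 = sqrt(1 + (1/2)*(1/5)*(-1)) + 196 = sqrt(1 - 1/10) + 196 = sqrt(9/10) + 196 = 3*sqrt(10)/10 + 196 = 196 + 3*sqrt(10)/10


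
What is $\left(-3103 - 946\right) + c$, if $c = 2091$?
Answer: $-1958$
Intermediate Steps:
$\left(-3103 - 946\right) + c = \left(-3103 - 946\right) + 2091 = -4049 + 2091 = -1958$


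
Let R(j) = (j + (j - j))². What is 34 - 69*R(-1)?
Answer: -35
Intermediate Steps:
R(j) = j² (R(j) = (j + 0)² = j²)
34 - 69*R(-1) = 34 - 69*(-1)² = 34 - 69*1 = 34 - 69 = -35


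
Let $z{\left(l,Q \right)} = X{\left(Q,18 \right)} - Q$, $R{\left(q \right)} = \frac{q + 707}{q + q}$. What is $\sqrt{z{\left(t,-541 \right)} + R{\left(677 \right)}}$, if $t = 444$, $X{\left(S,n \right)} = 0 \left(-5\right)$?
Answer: $\frac{\sqrt{248424473}}{677} \approx 23.281$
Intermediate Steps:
$X{\left(S,n \right)} = 0$
$R{\left(q \right)} = \frac{707 + q}{2 q}$
$z{\left(l,Q \right)} = - Q$ ($z{\left(l,Q \right)} = 0 - Q = - Q$)
$\sqrt{z{\left(t,-541 \right)} + R{\left(677 \right)}} = \sqrt{\left(-1\right) \left(-541\right) + \frac{707 + 677}{2 \cdot 677}} = \sqrt{541 + \frac{1}{2} \cdot \frac{1}{677} \cdot 1384} = \sqrt{541 + \frac{692}{677}} = \sqrt{\frac{366949}{677}} = \frac{\sqrt{248424473}}{677}$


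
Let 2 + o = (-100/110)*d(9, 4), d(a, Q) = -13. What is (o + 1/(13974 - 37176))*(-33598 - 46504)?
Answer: -9123636005/11601 ≈ -7.8645e+5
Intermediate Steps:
o = 108/11 (o = -2 - 100/110*(-13) = -2 - 100*1/110*(-13) = -2 - 10/11*(-13) = -2 + 130/11 = 108/11 ≈ 9.8182)
(o + 1/(13974 - 37176))*(-33598 - 46504) = (108/11 + 1/(13974 - 37176))*(-33598 - 46504) = (108/11 + 1/(-23202))*(-80102) = (108/11 - 1/23202)*(-80102) = (2505805/255222)*(-80102) = -9123636005/11601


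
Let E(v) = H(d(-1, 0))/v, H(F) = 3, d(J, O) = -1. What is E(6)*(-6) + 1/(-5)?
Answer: -16/5 ≈ -3.2000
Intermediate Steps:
E(v) = 3/v
E(6)*(-6) + 1/(-5) = (3/6)*(-6) + 1/(-5) = (3*(⅙))*(-6) - ⅕ = (½)*(-6) - ⅕ = -3 - ⅕ = -16/5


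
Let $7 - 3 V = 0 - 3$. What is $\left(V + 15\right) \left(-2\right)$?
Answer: $- \frac{110}{3} \approx -36.667$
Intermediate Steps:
$V = \frac{10}{3}$ ($V = \frac{7}{3} - \frac{0 - 3}{3} = \frac{7}{3} - -1 = \frac{7}{3} + 1 = \frac{10}{3} \approx 3.3333$)
$\left(V + 15\right) \left(-2\right) = \left(\frac{10}{3} + 15\right) \left(-2\right) = \frac{55}{3} \left(-2\right) = - \frac{110}{3}$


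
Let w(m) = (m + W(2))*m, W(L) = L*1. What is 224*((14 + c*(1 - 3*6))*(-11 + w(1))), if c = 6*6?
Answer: 1071616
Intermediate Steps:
W(L) = L
c = 36
w(m) = m*(2 + m) (w(m) = (m + 2)*m = (2 + m)*m = m*(2 + m))
224*((14 + c*(1 - 3*6))*(-11 + w(1))) = 224*((14 + 36*(1 - 3*6))*(-11 + 1*(2 + 1))) = 224*((14 + 36*(1 - 18))*(-11 + 1*3)) = 224*((14 + 36*(-17))*(-11 + 3)) = 224*((14 - 612)*(-8)) = 224*(-598*(-8)) = 224*4784 = 1071616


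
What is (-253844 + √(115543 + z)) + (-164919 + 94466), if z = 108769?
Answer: -324297 + 2*√56078 ≈ -3.2382e+5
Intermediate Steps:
(-253844 + √(115543 + z)) + (-164919 + 94466) = (-253844 + √(115543 + 108769)) + (-164919 + 94466) = (-253844 + √224312) - 70453 = (-253844 + 2*√56078) - 70453 = -324297 + 2*√56078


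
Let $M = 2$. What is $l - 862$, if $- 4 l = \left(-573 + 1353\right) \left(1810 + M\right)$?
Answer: $-354202$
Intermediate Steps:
$l = -353340$ ($l = - \frac{\left(-573 + 1353\right) \left(1810 + 2\right)}{4} = - \frac{780 \cdot 1812}{4} = \left(- \frac{1}{4}\right) 1413360 = -353340$)
$l - 862 = -353340 - 862 = -354202$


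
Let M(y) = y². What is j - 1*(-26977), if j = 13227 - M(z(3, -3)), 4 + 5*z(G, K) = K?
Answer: 1005051/25 ≈ 40202.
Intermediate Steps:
z(G, K) = -⅘ + K/5
j = 330626/25 (j = 13227 - (-⅘ + (⅕)*(-3))² = 13227 - (-⅘ - ⅗)² = 13227 - (-7/5)² = 13227 - 1*49/25 = 13227 - 49/25 = 330626/25 ≈ 13225.)
j - 1*(-26977) = 330626/25 - 1*(-26977) = 330626/25 + 26977 = 1005051/25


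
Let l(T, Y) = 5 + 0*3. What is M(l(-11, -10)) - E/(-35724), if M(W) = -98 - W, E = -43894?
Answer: -1861733/17862 ≈ -104.23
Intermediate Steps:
l(T, Y) = 5 (l(T, Y) = 5 + 0 = 5)
M(l(-11, -10)) - E/(-35724) = (-98 - 1*5) - (-43894)/(-35724) = (-98 - 5) - (-43894)*(-1)/35724 = -103 - 1*21947/17862 = -103 - 21947/17862 = -1861733/17862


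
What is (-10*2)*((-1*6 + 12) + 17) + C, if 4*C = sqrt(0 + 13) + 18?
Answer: -911/2 + sqrt(13)/4 ≈ -454.60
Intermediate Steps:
C = 9/2 + sqrt(13)/4 (C = (sqrt(0 + 13) + 18)/4 = (sqrt(13) + 18)/4 = (18 + sqrt(13))/4 = 9/2 + sqrt(13)/4 ≈ 5.4014)
(-10*2)*((-1*6 + 12) + 17) + C = (-10*2)*((-1*6 + 12) + 17) + (9/2 + sqrt(13)/4) = -20*((-6 + 12) + 17) + (9/2 + sqrt(13)/4) = -20*(6 + 17) + (9/2 + sqrt(13)/4) = -20*23 + (9/2 + sqrt(13)/4) = -460 + (9/2 + sqrt(13)/4) = -911/2 + sqrt(13)/4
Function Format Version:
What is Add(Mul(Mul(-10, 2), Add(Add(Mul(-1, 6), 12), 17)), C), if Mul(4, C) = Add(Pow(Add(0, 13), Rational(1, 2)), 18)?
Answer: Add(Rational(-911, 2), Mul(Rational(1, 4), Pow(13, Rational(1, 2)))) ≈ -454.60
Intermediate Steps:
C = Add(Rational(9, 2), Mul(Rational(1, 4), Pow(13, Rational(1, 2)))) (C = Mul(Rational(1, 4), Add(Pow(Add(0, 13), Rational(1, 2)), 18)) = Mul(Rational(1, 4), Add(Pow(13, Rational(1, 2)), 18)) = Mul(Rational(1, 4), Add(18, Pow(13, Rational(1, 2)))) = Add(Rational(9, 2), Mul(Rational(1, 4), Pow(13, Rational(1, 2)))) ≈ 5.4014)
Add(Mul(Mul(-10, 2), Add(Add(Mul(-1, 6), 12), 17)), C) = Add(Mul(Mul(-10, 2), Add(Add(Mul(-1, 6), 12), 17)), Add(Rational(9, 2), Mul(Rational(1, 4), Pow(13, Rational(1, 2))))) = Add(Mul(-20, Add(Add(-6, 12), 17)), Add(Rational(9, 2), Mul(Rational(1, 4), Pow(13, Rational(1, 2))))) = Add(Mul(-20, Add(6, 17)), Add(Rational(9, 2), Mul(Rational(1, 4), Pow(13, Rational(1, 2))))) = Add(Mul(-20, 23), Add(Rational(9, 2), Mul(Rational(1, 4), Pow(13, Rational(1, 2))))) = Add(-460, Add(Rational(9, 2), Mul(Rational(1, 4), Pow(13, Rational(1, 2))))) = Add(Rational(-911, 2), Mul(Rational(1, 4), Pow(13, Rational(1, 2))))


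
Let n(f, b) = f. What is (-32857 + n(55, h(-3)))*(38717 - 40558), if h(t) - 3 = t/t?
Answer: 60388482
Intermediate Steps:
h(t) = 4 (h(t) = 3 + t/t = 3 + 1 = 4)
(-32857 + n(55, h(-3)))*(38717 - 40558) = (-32857 + 55)*(38717 - 40558) = -32802*(-1841) = 60388482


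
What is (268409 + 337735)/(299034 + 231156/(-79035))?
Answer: 2661477280/1312995613 ≈ 2.0270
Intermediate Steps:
(268409 + 337735)/(299034 + 231156/(-79035)) = 606144/(299034 + 231156*(-1/79035)) = 606144/(299034 - 77052/26345) = 606144/(7877973678/26345) = 606144*(26345/7877973678) = 2661477280/1312995613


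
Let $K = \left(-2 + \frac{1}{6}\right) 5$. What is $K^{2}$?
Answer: $\frac{3025}{36} \approx 84.028$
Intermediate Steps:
$K = - \frac{55}{6}$ ($K = \left(-2 + \frac{1}{6}\right) 5 = \left(- \frac{11}{6}\right) 5 = - \frac{55}{6} \approx -9.1667$)
$K^{2} = \left(- \frac{55}{6}\right)^{2} = \frac{3025}{36}$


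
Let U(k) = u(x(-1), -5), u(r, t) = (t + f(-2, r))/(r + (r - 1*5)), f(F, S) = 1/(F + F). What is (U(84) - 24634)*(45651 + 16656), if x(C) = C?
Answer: -6139295631/4 ≈ -1.5348e+9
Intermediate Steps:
f(F, S) = 1/(2*F)
u(r, t) = (-¼ + t)/(-5 + 2*r) (u(r, t) = (t + (½)/(-2))/(r + (r - 1*5)) = (t + (½)*(-½))/(r + (r - 5)) = (t - ¼)/(r + (-5 + r)) = (-¼ + t)/(-5 + 2*r))
U(k) = ¾ (U(k) = (-1 + 4*(-5))/(4*(-5 + 2*(-1))) = (-1 - 20)/(4*(-5 - 2)) = (¼)*(-21)/(-7) = (¼)*(-⅐)*(-21) = ¾)
(U(84) - 24634)*(45651 + 16656) = (¾ - 24634)*(45651 + 16656) = -98533/4*62307 = -6139295631/4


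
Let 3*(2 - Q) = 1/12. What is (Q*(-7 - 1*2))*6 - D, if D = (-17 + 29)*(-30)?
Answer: 507/2 ≈ 253.50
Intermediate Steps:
Q = 71/36 (Q = 2 - ⅓/12 = 2 - ⅓*1/12 = 2 - 1/36 = 71/36 ≈ 1.9722)
D = -360 (D = 12*(-30) = -360)
(Q*(-7 - 1*2))*6 - D = (71*(-7 - 1*2)/36)*6 - 1*(-360) = (71*(-7 - 2)/36)*6 + 360 = ((71/36)*(-9))*6 + 360 = -71/4*6 + 360 = -213/2 + 360 = 507/2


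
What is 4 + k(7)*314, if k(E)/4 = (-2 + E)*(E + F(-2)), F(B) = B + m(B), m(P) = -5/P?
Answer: 47104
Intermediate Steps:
F(B) = B - 5/B
k(E) = 4*(½ + E)*(-2 + E) (k(E) = 4*((-2 + E)*(E + (-2 - 5/(-2)))) = 4*((-2 + E)*(E + (-2 - 5*(-½)))) = 4*((-2 + E)*(E + (-2 + 5/2))) = 4*((-2 + E)*(E + ½)) = 4*((-2 + E)*(½ + E)) = 4*((½ + E)*(-2 + E)) = 4*(½ + E)*(-2 + E))
4 + k(7)*314 = 4 + (-4 - 6*7 + 4*7²)*314 = 4 + (-4 - 42 + 4*49)*314 = 4 + (-4 - 42 + 196)*314 = 4 + 150*314 = 4 + 47100 = 47104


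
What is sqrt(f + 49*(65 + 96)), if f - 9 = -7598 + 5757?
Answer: 3*sqrt(673) ≈ 77.827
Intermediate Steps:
f = -1832 (f = 9 + (-7598 + 5757) = 9 - 1841 = -1832)
sqrt(f + 49*(65 + 96)) = sqrt(-1832 + 49*(65 + 96)) = sqrt(-1832 + 49*161) = sqrt(-1832 + 7889) = sqrt(6057) = 3*sqrt(673)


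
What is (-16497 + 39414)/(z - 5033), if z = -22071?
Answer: -22917/27104 ≈ -0.84552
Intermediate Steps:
(-16497 + 39414)/(z - 5033) = (-16497 + 39414)/(-22071 - 5033) = 22917/(-27104) = 22917*(-1/27104) = -22917/27104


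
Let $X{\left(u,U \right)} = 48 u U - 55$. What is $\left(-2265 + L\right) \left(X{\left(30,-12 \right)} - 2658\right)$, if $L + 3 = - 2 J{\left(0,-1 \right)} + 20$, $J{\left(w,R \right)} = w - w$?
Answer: $44944264$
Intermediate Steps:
$X{\left(u,U \right)} = -55 + 48 U u$ ($X{\left(u,U \right)} = 48 U u - 55 = -55 + 48 U u$)
$J{\left(w,R \right)} = 0$
$L = 17$ ($L = -3 + \left(\left(-2\right) 0 + 20\right) = -3 + \left(0 + 20\right) = -3 + 20 = 17$)
$\left(-2265 + L\right) \left(X{\left(30,-12 \right)} - 2658\right) = \left(-2265 + 17\right) \left(\left(-55 + 48 \left(-12\right) 30\right) - 2658\right) = - 2248 \left(\left(-55 - 17280\right) - 2658\right) = - 2248 \left(-17335 - 2658\right) = \left(-2248\right) \left(-19993\right) = 44944264$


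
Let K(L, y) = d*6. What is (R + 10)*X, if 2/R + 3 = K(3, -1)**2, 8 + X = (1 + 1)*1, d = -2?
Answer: -2824/47 ≈ -60.085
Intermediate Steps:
K(L, y) = -12 (K(L, y) = -2*6 = -12)
X = -6 (X = -8 + (1 + 1)*1 = -8 + 2*1 = -8 + 2 = -6)
R = 2/141 (R = 2/(-3 + (-12)**2) = 2/(-3 + 144) = 2/141 ≈ 0.014184)
(R + 10)*X = (2/141 + 10)*(-6) = (1412/141)*(-6) = -2824/47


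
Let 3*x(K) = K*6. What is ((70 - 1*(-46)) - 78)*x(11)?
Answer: 836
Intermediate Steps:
x(K) = 2*K (x(K) = (K*6)/3 = (6*K)/3 = 2*K)
((70 - 1*(-46)) - 78)*x(11) = ((70 - 1*(-46)) - 78)*(2*11) = ((70 + 46) - 78)*22 = (116 - 78)*22 = 38*22 = 836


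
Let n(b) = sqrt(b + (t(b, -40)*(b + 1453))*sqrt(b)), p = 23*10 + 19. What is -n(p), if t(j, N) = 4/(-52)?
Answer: -sqrt(42081 - 22126*sqrt(249))/13 ≈ -42.625*I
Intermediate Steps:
t(j, N) = -1/13 (t(j, N) = 4*(-1/52) = -1/13)
p = 249 (p = 230 + 19 = 249)
n(b) = sqrt(b + sqrt(b)*(-1453/13 - b/13)) (n(b) = sqrt(b + (-(b + 1453)/13)*sqrt(b)) = sqrt(b + (-(1453 + b)/13)*sqrt(b)) = sqrt(b + (-1453/13 - b/13)*sqrt(b)) = sqrt(b + sqrt(b)*(-1453/13 - b/13)))
-n(p) = -sqrt(-18889*sqrt(249) - 3237*sqrt(249) + 169*249)/13 = -sqrt(-18889*sqrt(249) - 3237*sqrt(249) + 42081)/13 = -sqrt(42081 - 22126*sqrt(249))/13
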